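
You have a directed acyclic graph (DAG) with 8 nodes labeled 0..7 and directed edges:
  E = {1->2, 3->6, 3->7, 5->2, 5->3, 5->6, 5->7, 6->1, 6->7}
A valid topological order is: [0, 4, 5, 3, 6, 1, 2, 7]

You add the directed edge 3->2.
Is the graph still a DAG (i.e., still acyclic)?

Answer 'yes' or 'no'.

Answer: yes

Derivation:
Given toposort: [0, 4, 5, 3, 6, 1, 2, 7]
Position of 3: index 3; position of 2: index 6
New edge 3->2: forward
Forward edge: respects the existing order. Still a DAG, same toposort still valid.
Still a DAG? yes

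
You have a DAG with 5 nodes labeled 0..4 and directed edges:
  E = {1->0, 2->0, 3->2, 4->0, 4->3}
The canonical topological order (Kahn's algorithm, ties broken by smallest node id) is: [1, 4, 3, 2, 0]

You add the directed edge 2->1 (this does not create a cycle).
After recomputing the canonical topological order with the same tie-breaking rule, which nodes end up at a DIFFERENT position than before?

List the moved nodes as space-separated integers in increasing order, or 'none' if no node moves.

Answer: 1 2 3 4

Derivation:
Old toposort: [1, 4, 3, 2, 0]
Added edge 2->1
Recompute Kahn (smallest-id tiebreak):
  initial in-degrees: [3, 1, 1, 1, 0]
  ready (indeg=0): [4]
  pop 4: indeg[0]->2; indeg[3]->0 | ready=[3] | order so far=[4]
  pop 3: indeg[2]->0 | ready=[2] | order so far=[4, 3]
  pop 2: indeg[0]->1; indeg[1]->0 | ready=[1] | order so far=[4, 3, 2]
  pop 1: indeg[0]->0 | ready=[0] | order so far=[4, 3, 2, 1]
  pop 0: no out-edges | ready=[] | order so far=[4, 3, 2, 1, 0]
New canonical toposort: [4, 3, 2, 1, 0]
Compare positions:
  Node 0: index 4 -> 4 (same)
  Node 1: index 0 -> 3 (moved)
  Node 2: index 3 -> 2 (moved)
  Node 3: index 2 -> 1 (moved)
  Node 4: index 1 -> 0 (moved)
Nodes that changed position: 1 2 3 4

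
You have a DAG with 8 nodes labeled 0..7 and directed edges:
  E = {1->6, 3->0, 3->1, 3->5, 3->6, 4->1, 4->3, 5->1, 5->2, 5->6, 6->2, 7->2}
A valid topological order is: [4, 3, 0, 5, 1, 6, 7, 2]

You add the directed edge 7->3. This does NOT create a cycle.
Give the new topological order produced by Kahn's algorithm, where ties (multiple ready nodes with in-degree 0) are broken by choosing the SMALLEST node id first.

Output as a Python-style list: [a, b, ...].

Old toposort: [4, 3, 0, 5, 1, 6, 7, 2]
Added edge: 7->3
Position of 7 (6) > position of 3 (1). Must reorder: 7 must now come before 3.
Run Kahn's algorithm (break ties by smallest node id):
  initial in-degrees: [1, 3, 3, 2, 0, 1, 3, 0]
  ready (indeg=0): [4, 7]
  pop 4: indeg[1]->2; indeg[3]->1 | ready=[7] | order so far=[4]
  pop 7: indeg[2]->2; indeg[3]->0 | ready=[3] | order so far=[4, 7]
  pop 3: indeg[0]->0; indeg[1]->1; indeg[5]->0; indeg[6]->2 | ready=[0, 5] | order so far=[4, 7, 3]
  pop 0: no out-edges | ready=[5] | order so far=[4, 7, 3, 0]
  pop 5: indeg[1]->0; indeg[2]->1; indeg[6]->1 | ready=[1] | order so far=[4, 7, 3, 0, 5]
  pop 1: indeg[6]->0 | ready=[6] | order so far=[4, 7, 3, 0, 5, 1]
  pop 6: indeg[2]->0 | ready=[2] | order so far=[4, 7, 3, 0, 5, 1, 6]
  pop 2: no out-edges | ready=[] | order so far=[4, 7, 3, 0, 5, 1, 6, 2]
  Result: [4, 7, 3, 0, 5, 1, 6, 2]

Answer: [4, 7, 3, 0, 5, 1, 6, 2]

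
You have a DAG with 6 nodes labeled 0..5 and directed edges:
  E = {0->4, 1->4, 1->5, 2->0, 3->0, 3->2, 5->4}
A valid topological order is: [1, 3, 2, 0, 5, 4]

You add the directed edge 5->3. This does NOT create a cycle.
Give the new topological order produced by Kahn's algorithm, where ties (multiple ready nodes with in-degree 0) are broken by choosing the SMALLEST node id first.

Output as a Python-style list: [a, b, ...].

Answer: [1, 5, 3, 2, 0, 4]

Derivation:
Old toposort: [1, 3, 2, 0, 5, 4]
Added edge: 5->3
Position of 5 (4) > position of 3 (1). Must reorder: 5 must now come before 3.
Run Kahn's algorithm (break ties by smallest node id):
  initial in-degrees: [2, 0, 1, 1, 3, 1]
  ready (indeg=0): [1]
  pop 1: indeg[4]->2; indeg[5]->0 | ready=[5] | order so far=[1]
  pop 5: indeg[3]->0; indeg[4]->1 | ready=[3] | order so far=[1, 5]
  pop 3: indeg[0]->1; indeg[2]->0 | ready=[2] | order so far=[1, 5, 3]
  pop 2: indeg[0]->0 | ready=[0] | order so far=[1, 5, 3, 2]
  pop 0: indeg[4]->0 | ready=[4] | order so far=[1, 5, 3, 2, 0]
  pop 4: no out-edges | ready=[] | order so far=[1, 5, 3, 2, 0, 4]
  Result: [1, 5, 3, 2, 0, 4]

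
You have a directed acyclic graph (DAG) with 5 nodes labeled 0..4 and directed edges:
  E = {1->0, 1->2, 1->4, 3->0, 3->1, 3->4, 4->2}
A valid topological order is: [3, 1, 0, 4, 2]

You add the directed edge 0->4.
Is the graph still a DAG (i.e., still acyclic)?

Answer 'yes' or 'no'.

Given toposort: [3, 1, 0, 4, 2]
Position of 0: index 2; position of 4: index 3
New edge 0->4: forward
Forward edge: respects the existing order. Still a DAG, same toposort still valid.
Still a DAG? yes

Answer: yes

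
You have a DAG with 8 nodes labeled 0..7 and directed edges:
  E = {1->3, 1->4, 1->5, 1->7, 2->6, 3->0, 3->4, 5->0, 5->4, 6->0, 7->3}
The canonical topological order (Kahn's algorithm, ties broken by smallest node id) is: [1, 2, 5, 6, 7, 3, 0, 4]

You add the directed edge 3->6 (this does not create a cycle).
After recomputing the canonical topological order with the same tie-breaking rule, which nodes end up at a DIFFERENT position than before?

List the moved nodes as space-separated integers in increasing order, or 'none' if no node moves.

Old toposort: [1, 2, 5, 6, 7, 3, 0, 4]
Added edge 3->6
Recompute Kahn (smallest-id tiebreak):
  initial in-degrees: [3, 0, 0, 2, 3, 1, 2, 1]
  ready (indeg=0): [1, 2]
  pop 1: indeg[3]->1; indeg[4]->2; indeg[5]->0; indeg[7]->0 | ready=[2, 5, 7] | order so far=[1]
  pop 2: indeg[6]->1 | ready=[5, 7] | order so far=[1, 2]
  pop 5: indeg[0]->2; indeg[4]->1 | ready=[7] | order so far=[1, 2, 5]
  pop 7: indeg[3]->0 | ready=[3] | order so far=[1, 2, 5, 7]
  pop 3: indeg[0]->1; indeg[4]->0; indeg[6]->0 | ready=[4, 6] | order so far=[1, 2, 5, 7, 3]
  pop 4: no out-edges | ready=[6] | order so far=[1, 2, 5, 7, 3, 4]
  pop 6: indeg[0]->0 | ready=[0] | order so far=[1, 2, 5, 7, 3, 4, 6]
  pop 0: no out-edges | ready=[] | order so far=[1, 2, 5, 7, 3, 4, 6, 0]
New canonical toposort: [1, 2, 5, 7, 3, 4, 6, 0]
Compare positions:
  Node 0: index 6 -> 7 (moved)
  Node 1: index 0 -> 0 (same)
  Node 2: index 1 -> 1 (same)
  Node 3: index 5 -> 4 (moved)
  Node 4: index 7 -> 5 (moved)
  Node 5: index 2 -> 2 (same)
  Node 6: index 3 -> 6 (moved)
  Node 7: index 4 -> 3 (moved)
Nodes that changed position: 0 3 4 6 7

Answer: 0 3 4 6 7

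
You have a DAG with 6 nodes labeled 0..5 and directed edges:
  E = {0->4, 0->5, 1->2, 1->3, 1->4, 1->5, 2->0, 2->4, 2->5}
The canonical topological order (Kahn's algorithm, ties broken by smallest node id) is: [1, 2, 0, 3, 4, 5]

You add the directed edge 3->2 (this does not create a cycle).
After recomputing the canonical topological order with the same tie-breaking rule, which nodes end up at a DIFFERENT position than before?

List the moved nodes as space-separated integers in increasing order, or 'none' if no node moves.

Answer: 0 2 3

Derivation:
Old toposort: [1, 2, 0, 3, 4, 5]
Added edge 3->2
Recompute Kahn (smallest-id tiebreak):
  initial in-degrees: [1, 0, 2, 1, 3, 3]
  ready (indeg=0): [1]
  pop 1: indeg[2]->1; indeg[3]->0; indeg[4]->2; indeg[5]->2 | ready=[3] | order so far=[1]
  pop 3: indeg[2]->0 | ready=[2] | order so far=[1, 3]
  pop 2: indeg[0]->0; indeg[4]->1; indeg[5]->1 | ready=[0] | order so far=[1, 3, 2]
  pop 0: indeg[4]->0; indeg[5]->0 | ready=[4, 5] | order so far=[1, 3, 2, 0]
  pop 4: no out-edges | ready=[5] | order so far=[1, 3, 2, 0, 4]
  pop 5: no out-edges | ready=[] | order so far=[1, 3, 2, 0, 4, 5]
New canonical toposort: [1, 3, 2, 0, 4, 5]
Compare positions:
  Node 0: index 2 -> 3 (moved)
  Node 1: index 0 -> 0 (same)
  Node 2: index 1 -> 2 (moved)
  Node 3: index 3 -> 1 (moved)
  Node 4: index 4 -> 4 (same)
  Node 5: index 5 -> 5 (same)
Nodes that changed position: 0 2 3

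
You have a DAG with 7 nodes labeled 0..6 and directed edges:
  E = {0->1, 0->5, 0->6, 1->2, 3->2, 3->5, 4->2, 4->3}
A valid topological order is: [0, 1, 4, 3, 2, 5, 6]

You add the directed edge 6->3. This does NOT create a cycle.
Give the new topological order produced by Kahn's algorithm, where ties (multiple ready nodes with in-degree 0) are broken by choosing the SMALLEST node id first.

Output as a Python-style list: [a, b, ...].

Answer: [0, 1, 4, 6, 3, 2, 5]

Derivation:
Old toposort: [0, 1, 4, 3, 2, 5, 6]
Added edge: 6->3
Position of 6 (6) > position of 3 (3). Must reorder: 6 must now come before 3.
Run Kahn's algorithm (break ties by smallest node id):
  initial in-degrees: [0, 1, 3, 2, 0, 2, 1]
  ready (indeg=0): [0, 4]
  pop 0: indeg[1]->0; indeg[5]->1; indeg[6]->0 | ready=[1, 4, 6] | order so far=[0]
  pop 1: indeg[2]->2 | ready=[4, 6] | order so far=[0, 1]
  pop 4: indeg[2]->1; indeg[3]->1 | ready=[6] | order so far=[0, 1, 4]
  pop 6: indeg[3]->0 | ready=[3] | order so far=[0, 1, 4, 6]
  pop 3: indeg[2]->0; indeg[5]->0 | ready=[2, 5] | order so far=[0, 1, 4, 6, 3]
  pop 2: no out-edges | ready=[5] | order so far=[0, 1, 4, 6, 3, 2]
  pop 5: no out-edges | ready=[] | order so far=[0, 1, 4, 6, 3, 2, 5]
  Result: [0, 1, 4, 6, 3, 2, 5]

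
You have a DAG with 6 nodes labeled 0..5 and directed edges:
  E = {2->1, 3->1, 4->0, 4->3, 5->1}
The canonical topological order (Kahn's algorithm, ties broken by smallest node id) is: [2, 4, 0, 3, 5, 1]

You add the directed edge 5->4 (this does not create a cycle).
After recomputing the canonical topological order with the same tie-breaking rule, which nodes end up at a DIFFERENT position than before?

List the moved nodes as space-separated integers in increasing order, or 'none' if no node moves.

Answer: 0 3 4 5

Derivation:
Old toposort: [2, 4, 0, 3, 5, 1]
Added edge 5->4
Recompute Kahn (smallest-id tiebreak):
  initial in-degrees: [1, 3, 0, 1, 1, 0]
  ready (indeg=0): [2, 5]
  pop 2: indeg[1]->2 | ready=[5] | order so far=[2]
  pop 5: indeg[1]->1; indeg[4]->0 | ready=[4] | order so far=[2, 5]
  pop 4: indeg[0]->0; indeg[3]->0 | ready=[0, 3] | order so far=[2, 5, 4]
  pop 0: no out-edges | ready=[3] | order so far=[2, 5, 4, 0]
  pop 3: indeg[1]->0 | ready=[1] | order so far=[2, 5, 4, 0, 3]
  pop 1: no out-edges | ready=[] | order so far=[2, 5, 4, 0, 3, 1]
New canonical toposort: [2, 5, 4, 0, 3, 1]
Compare positions:
  Node 0: index 2 -> 3 (moved)
  Node 1: index 5 -> 5 (same)
  Node 2: index 0 -> 0 (same)
  Node 3: index 3 -> 4 (moved)
  Node 4: index 1 -> 2 (moved)
  Node 5: index 4 -> 1 (moved)
Nodes that changed position: 0 3 4 5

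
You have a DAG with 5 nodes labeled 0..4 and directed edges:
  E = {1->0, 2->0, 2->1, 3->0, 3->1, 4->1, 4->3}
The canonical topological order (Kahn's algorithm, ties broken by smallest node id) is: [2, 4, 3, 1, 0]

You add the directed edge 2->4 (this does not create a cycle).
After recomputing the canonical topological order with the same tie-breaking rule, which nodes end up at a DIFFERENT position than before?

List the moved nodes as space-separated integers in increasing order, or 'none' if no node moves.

Answer: none

Derivation:
Old toposort: [2, 4, 3, 1, 0]
Added edge 2->4
Recompute Kahn (smallest-id tiebreak):
  initial in-degrees: [3, 3, 0, 1, 1]
  ready (indeg=0): [2]
  pop 2: indeg[0]->2; indeg[1]->2; indeg[4]->0 | ready=[4] | order so far=[2]
  pop 4: indeg[1]->1; indeg[3]->0 | ready=[3] | order so far=[2, 4]
  pop 3: indeg[0]->1; indeg[1]->0 | ready=[1] | order so far=[2, 4, 3]
  pop 1: indeg[0]->0 | ready=[0] | order so far=[2, 4, 3, 1]
  pop 0: no out-edges | ready=[] | order so far=[2, 4, 3, 1, 0]
New canonical toposort: [2, 4, 3, 1, 0]
Compare positions:
  Node 0: index 4 -> 4 (same)
  Node 1: index 3 -> 3 (same)
  Node 2: index 0 -> 0 (same)
  Node 3: index 2 -> 2 (same)
  Node 4: index 1 -> 1 (same)
Nodes that changed position: none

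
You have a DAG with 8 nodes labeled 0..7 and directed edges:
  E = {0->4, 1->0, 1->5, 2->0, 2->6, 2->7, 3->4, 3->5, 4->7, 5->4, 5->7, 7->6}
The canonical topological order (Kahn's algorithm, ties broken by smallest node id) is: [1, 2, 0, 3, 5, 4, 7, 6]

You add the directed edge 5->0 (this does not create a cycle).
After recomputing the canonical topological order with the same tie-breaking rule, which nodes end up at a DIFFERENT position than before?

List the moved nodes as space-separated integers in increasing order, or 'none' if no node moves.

Old toposort: [1, 2, 0, 3, 5, 4, 7, 6]
Added edge 5->0
Recompute Kahn (smallest-id tiebreak):
  initial in-degrees: [3, 0, 0, 0, 3, 2, 2, 3]
  ready (indeg=0): [1, 2, 3]
  pop 1: indeg[0]->2; indeg[5]->1 | ready=[2, 3] | order so far=[1]
  pop 2: indeg[0]->1; indeg[6]->1; indeg[7]->2 | ready=[3] | order so far=[1, 2]
  pop 3: indeg[4]->2; indeg[5]->0 | ready=[5] | order so far=[1, 2, 3]
  pop 5: indeg[0]->0; indeg[4]->1; indeg[7]->1 | ready=[0] | order so far=[1, 2, 3, 5]
  pop 0: indeg[4]->0 | ready=[4] | order so far=[1, 2, 3, 5, 0]
  pop 4: indeg[7]->0 | ready=[7] | order so far=[1, 2, 3, 5, 0, 4]
  pop 7: indeg[6]->0 | ready=[6] | order so far=[1, 2, 3, 5, 0, 4, 7]
  pop 6: no out-edges | ready=[] | order so far=[1, 2, 3, 5, 0, 4, 7, 6]
New canonical toposort: [1, 2, 3, 5, 0, 4, 7, 6]
Compare positions:
  Node 0: index 2 -> 4 (moved)
  Node 1: index 0 -> 0 (same)
  Node 2: index 1 -> 1 (same)
  Node 3: index 3 -> 2 (moved)
  Node 4: index 5 -> 5 (same)
  Node 5: index 4 -> 3 (moved)
  Node 6: index 7 -> 7 (same)
  Node 7: index 6 -> 6 (same)
Nodes that changed position: 0 3 5

Answer: 0 3 5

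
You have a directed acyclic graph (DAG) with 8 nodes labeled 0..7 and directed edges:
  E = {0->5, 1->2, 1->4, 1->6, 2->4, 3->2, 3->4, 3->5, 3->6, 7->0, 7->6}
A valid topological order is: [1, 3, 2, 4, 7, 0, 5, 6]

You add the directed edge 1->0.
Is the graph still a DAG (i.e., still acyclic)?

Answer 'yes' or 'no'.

Given toposort: [1, 3, 2, 4, 7, 0, 5, 6]
Position of 1: index 0; position of 0: index 5
New edge 1->0: forward
Forward edge: respects the existing order. Still a DAG, same toposort still valid.
Still a DAG? yes

Answer: yes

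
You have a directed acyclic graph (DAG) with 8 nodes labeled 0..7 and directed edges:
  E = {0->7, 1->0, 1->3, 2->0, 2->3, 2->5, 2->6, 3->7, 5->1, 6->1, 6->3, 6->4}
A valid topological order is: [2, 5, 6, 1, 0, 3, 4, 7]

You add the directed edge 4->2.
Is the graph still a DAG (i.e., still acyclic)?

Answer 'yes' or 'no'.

Given toposort: [2, 5, 6, 1, 0, 3, 4, 7]
Position of 4: index 6; position of 2: index 0
New edge 4->2: backward (u after v in old order)
Backward edge: old toposort is now invalid. Check if this creates a cycle.
Does 2 already reach 4? Reachable from 2: [0, 1, 2, 3, 4, 5, 6, 7]. YES -> cycle!
Still a DAG? no

Answer: no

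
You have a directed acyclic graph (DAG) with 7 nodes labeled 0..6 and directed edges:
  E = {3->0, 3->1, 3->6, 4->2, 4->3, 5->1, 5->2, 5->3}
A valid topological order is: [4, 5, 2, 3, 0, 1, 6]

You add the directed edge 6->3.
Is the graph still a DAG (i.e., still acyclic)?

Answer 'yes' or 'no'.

Given toposort: [4, 5, 2, 3, 0, 1, 6]
Position of 6: index 6; position of 3: index 3
New edge 6->3: backward (u after v in old order)
Backward edge: old toposort is now invalid. Check if this creates a cycle.
Does 3 already reach 6? Reachable from 3: [0, 1, 3, 6]. YES -> cycle!
Still a DAG? no

Answer: no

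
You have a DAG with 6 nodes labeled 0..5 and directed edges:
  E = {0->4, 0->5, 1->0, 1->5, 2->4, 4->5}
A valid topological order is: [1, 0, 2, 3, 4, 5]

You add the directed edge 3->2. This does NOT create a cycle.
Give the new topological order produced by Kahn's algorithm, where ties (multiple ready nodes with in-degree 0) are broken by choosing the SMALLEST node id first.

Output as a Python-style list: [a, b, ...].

Answer: [1, 0, 3, 2, 4, 5]

Derivation:
Old toposort: [1, 0, 2, 3, 4, 5]
Added edge: 3->2
Position of 3 (3) > position of 2 (2). Must reorder: 3 must now come before 2.
Run Kahn's algorithm (break ties by smallest node id):
  initial in-degrees: [1, 0, 1, 0, 2, 3]
  ready (indeg=0): [1, 3]
  pop 1: indeg[0]->0; indeg[5]->2 | ready=[0, 3] | order so far=[1]
  pop 0: indeg[4]->1; indeg[5]->1 | ready=[3] | order so far=[1, 0]
  pop 3: indeg[2]->0 | ready=[2] | order so far=[1, 0, 3]
  pop 2: indeg[4]->0 | ready=[4] | order so far=[1, 0, 3, 2]
  pop 4: indeg[5]->0 | ready=[5] | order so far=[1, 0, 3, 2, 4]
  pop 5: no out-edges | ready=[] | order so far=[1, 0, 3, 2, 4, 5]
  Result: [1, 0, 3, 2, 4, 5]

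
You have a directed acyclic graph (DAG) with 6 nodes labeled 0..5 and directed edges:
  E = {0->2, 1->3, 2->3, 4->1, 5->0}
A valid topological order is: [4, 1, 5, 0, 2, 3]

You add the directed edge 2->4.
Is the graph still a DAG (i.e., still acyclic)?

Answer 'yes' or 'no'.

Answer: yes

Derivation:
Given toposort: [4, 1, 5, 0, 2, 3]
Position of 2: index 4; position of 4: index 0
New edge 2->4: backward (u after v in old order)
Backward edge: old toposort is now invalid. Check if this creates a cycle.
Does 4 already reach 2? Reachable from 4: [1, 3, 4]. NO -> still a DAG (reorder needed).
Still a DAG? yes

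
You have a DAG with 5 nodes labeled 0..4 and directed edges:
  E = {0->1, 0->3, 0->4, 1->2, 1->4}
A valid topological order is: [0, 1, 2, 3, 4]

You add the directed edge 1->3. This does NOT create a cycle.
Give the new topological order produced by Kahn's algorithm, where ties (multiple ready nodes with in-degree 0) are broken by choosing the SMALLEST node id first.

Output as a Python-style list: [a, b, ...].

Answer: [0, 1, 2, 3, 4]

Derivation:
Old toposort: [0, 1, 2, 3, 4]
Added edge: 1->3
Position of 1 (1) < position of 3 (3). Old order still valid.
Run Kahn's algorithm (break ties by smallest node id):
  initial in-degrees: [0, 1, 1, 2, 2]
  ready (indeg=0): [0]
  pop 0: indeg[1]->0; indeg[3]->1; indeg[4]->1 | ready=[1] | order so far=[0]
  pop 1: indeg[2]->0; indeg[3]->0; indeg[4]->0 | ready=[2, 3, 4] | order so far=[0, 1]
  pop 2: no out-edges | ready=[3, 4] | order so far=[0, 1, 2]
  pop 3: no out-edges | ready=[4] | order so far=[0, 1, 2, 3]
  pop 4: no out-edges | ready=[] | order so far=[0, 1, 2, 3, 4]
  Result: [0, 1, 2, 3, 4]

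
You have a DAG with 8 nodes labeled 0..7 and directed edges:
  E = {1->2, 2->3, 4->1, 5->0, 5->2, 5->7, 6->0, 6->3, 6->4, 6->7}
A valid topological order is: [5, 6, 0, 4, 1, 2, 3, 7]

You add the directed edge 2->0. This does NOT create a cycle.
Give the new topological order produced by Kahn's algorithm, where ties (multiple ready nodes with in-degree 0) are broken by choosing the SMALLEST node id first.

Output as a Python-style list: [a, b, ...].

Answer: [5, 6, 4, 1, 2, 0, 3, 7]

Derivation:
Old toposort: [5, 6, 0, 4, 1, 2, 3, 7]
Added edge: 2->0
Position of 2 (5) > position of 0 (2). Must reorder: 2 must now come before 0.
Run Kahn's algorithm (break ties by smallest node id):
  initial in-degrees: [3, 1, 2, 2, 1, 0, 0, 2]
  ready (indeg=0): [5, 6]
  pop 5: indeg[0]->2; indeg[2]->1; indeg[7]->1 | ready=[6] | order so far=[5]
  pop 6: indeg[0]->1; indeg[3]->1; indeg[4]->0; indeg[7]->0 | ready=[4, 7] | order so far=[5, 6]
  pop 4: indeg[1]->0 | ready=[1, 7] | order so far=[5, 6, 4]
  pop 1: indeg[2]->0 | ready=[2, 7] | order so far=[5, 6, 4, 1]
  pop 2: indeg[0]->0; indeg[3]->0 | ready=[0, 3, 7] | order so far=[5, 6, 4, 1, 2]
  pop 0: no out-edges | ready=[3, 7] | order so far=[5, 6, 4, 1, 2, 0]
  pop 3: no out-edges | ready=[7] | order so far=[5, 6, 4, 1, 2, 0, 3]
  pop 7: no out-edges | ready=[] | order so far=[5, 6, 4, 1, 2, 0, 3, 7]
  Result: [5, 6, 4, 1, 2, 0, 3, 7]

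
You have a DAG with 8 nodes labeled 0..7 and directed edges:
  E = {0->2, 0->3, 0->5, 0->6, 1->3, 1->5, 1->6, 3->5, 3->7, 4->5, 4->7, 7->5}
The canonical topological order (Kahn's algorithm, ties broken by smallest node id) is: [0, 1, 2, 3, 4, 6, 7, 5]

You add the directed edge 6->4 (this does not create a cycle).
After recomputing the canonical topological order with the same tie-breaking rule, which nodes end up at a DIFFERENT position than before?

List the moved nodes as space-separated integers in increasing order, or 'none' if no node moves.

Answer: 4 6

Derivation:
Old toposort: [0, 1, 2, 3, 4, 6, 7, 5]
Added edge 6->4
Recompute Kahn (smallest-id tiebreak):
  initial in-degrees: [0, 0, 1, 2, 1, 5, 2, 2]
  ready (indeg=0): [0, 1]
  pop 0: indeg[2]->0; indeg[3]->1; indeg[5]->4; indeg[6]->1 | ready=[1, 2] | order so far=[0]
  pop 1: indeg[3]->0; indeg[5]->3; indeg[6]->0 | ready=[2, 3, 6] | order so far=[0, 1]
  pop 2: no out-edges | ready=[3, 6] | order so far=[0, 1, 2]
  pop 3: indeg[5]->2; indeg[7]->1 | ready=[6] | order so far=[0, 1, 2, 3]
  pop 6: indeg[4]->0 | ready=[4] | order so far=[0, 1, 2, 3, 6]
  pop 4: indeg[5]->1; indeg[7]->0 | ready=[7] | order so far=[0, 1, 2, 3, 6, 4]
  pop 7: indeg[5]->0 | ready=[5] | order so far=[0, 1, 2, 3, 6, 4, 7]
  pop 5: no out-edges | ready=[] | order so far=[0, 1, 2, 3, 6, 4, 7, 5]
New canonical toposort: [0, 1, 2, 3, 6, 4, 7, 5]
Compare positions:
  Node 0: index 0 -> 0 (same)
  Node 1: index 1 -> 1 (same)
  Node 2: index 2 -> 2 (same)
  Node 3: index 3 -> 3 (same)
  Node 4: index 4 -> 5 (moved)
  Node 5: index 7 -> 7 (same)
  Node 6: index 5 -> 4 (moved)
  Node 7: index 6 -> 6 (same)
Nodes that changed position: 4 6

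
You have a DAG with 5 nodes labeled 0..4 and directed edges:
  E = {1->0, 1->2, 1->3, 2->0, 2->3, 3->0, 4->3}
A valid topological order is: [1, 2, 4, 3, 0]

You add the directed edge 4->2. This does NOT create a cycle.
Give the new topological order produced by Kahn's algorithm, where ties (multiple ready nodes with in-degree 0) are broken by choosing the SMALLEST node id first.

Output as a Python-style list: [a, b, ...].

Old toposort: [1, 2, 4, 3, 0]
Added edge: 4->2
Position of 4 (2) > position of 2 (1). Must reorder: 4 must now come before 2.
Run Kahn's algorithm (break ties by smallest node id):
  initial in-degrees: [3, 0, 2, 3, 0]
  ready (indeg=0): [1, 4]
  pop 1: indeg[0]->2; indeg[2]->1; indeg[3]->2 | ready=[4] | order so far=[1]
  pop 4: indeg[2]->0; indeg[3]->1 | ready=[2] | order so far=[1, 4]
  pop 2: indeg[0]->1; indeg[3]->0 | ready=[3] | order so far=[1, 4, 2]
  pop 3: indeg[0]->0 | ready=[0] | order so far=[1, 4, 2, 3]
  pop 0: no out-edges | ready=[] | order so far=[1, 4, 2, 3, 0]
  Result: [1, 4, 2, 3, 0]

Answer: [1, 4, 2, 3, 0]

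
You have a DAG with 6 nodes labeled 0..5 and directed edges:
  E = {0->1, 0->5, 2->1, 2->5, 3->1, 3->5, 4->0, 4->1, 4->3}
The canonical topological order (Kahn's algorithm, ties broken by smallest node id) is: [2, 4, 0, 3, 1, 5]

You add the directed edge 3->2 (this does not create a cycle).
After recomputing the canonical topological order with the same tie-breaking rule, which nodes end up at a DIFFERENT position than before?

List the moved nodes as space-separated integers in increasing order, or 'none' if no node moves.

Old toposort: [2, 4, 0, 3, 1, 5]
Added edge 3->2
Recompute Kahn (smallest-id tiebreak):
  initial in-degrees: [1, 4, 1, 1, 0, 3]
  ready (indeg=0): [4]
  pop 4: indeg[0]->0; indeg[1]->3; indeg[3]->0 | ready=[0, 3] | order so far=[4]
  pop 0: indeg[1]->2; indeg[5]->2 | ready=[3] | order so far=[4, 0]
  pop 3: indeg[1]->1; indeg[2]->0; indeg[5]->1 | ready=[2] | order so far=[4, 0, 3]
  pop 2: indeg[1]->0; indeg[5]->0 | ready=[1, 5] | order so far=[4, 0, 3, 2]
  pop 1: no out-edges | ready=[5] | order so far=[4, 0, 3, 2, 1]
  pop 5: no out-edges | ready=[] | order so far=[4, 0, 3, 2, 1, 5]
New canonical toposort: [4, 0, 3, 2, 1, 5]
Compare positions:
  Node 0: index 2 -> 1 (moved)
  Node 1: index 4 -> 4 (same)
  Node 2: index 0 -> 3 (moved)
  Node 3: index 3 -> 2 (moved)
  Node 4: index 1 -> 0 (moved)
  Node 5: index 5 -> 5 (same)
Nodes that changed position: 0 2 3 4

Answer: 0 2 3 4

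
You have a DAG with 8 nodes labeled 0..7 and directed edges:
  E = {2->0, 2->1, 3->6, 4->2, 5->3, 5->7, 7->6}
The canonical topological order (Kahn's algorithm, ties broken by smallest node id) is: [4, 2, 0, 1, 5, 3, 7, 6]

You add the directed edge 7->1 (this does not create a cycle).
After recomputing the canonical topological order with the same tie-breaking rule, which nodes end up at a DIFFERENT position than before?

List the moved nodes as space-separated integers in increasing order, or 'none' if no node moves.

Old toposort: [4, 2, 0, 1, 5, 3, 7, 6]
Added edge 7->1
Recompute Kahn (smallest-id tiebreak):
  initial in-degrees: [1, 2, 1, 1, 0, 0, 2, 1]
  ready (indeg=0): [4, 5]
  pop 4: indeg[2]->0 | ready=[2, 5] | order so far=[4]
  pop 2: indeg[0]->0; indeg[1]->1 | ready=[0, 5] | order so far=[4, 2]
  pop 0: no out-edges | ready=[5] | order so far=[4, 2, 0]
  pop 5: indeg[3]->0; indeg[7]->0 | ready=[3, 7] | order so far=[4, 2, 0, 5]
  pop 3: indeg[6]->1 | ready=[7] | order so far=[4, 2, 0, 5, 3]
  pop 7: indeg[1]->0; indeg[6]->0 | ready=[1, 6] | order so far=[4, 2, 0, 5, 3, 7]
  pop 1: no out-edges | ready=[6] | order so far=[4, 2, 0, 5, 3, 7, 1]
  pop 6: no out-edges | ready=[] | order so far=[4, 2, 0, 5, 3, 7, 1, 6]
New canonical toposort: [4, 2, 0, 5, 3, 7, 1, 6]
Compare positions:
  Node 0: index 2 -> 2 (same)
  Node 1: index 3 -> 6 (moved)
  Node 2: index 1 -> 1 (same)
  Node 3: index 5 -> 4 (moved)
  Node 4: index 0 -> 0 (same)
  Node 5: index 4 -> 3 (moved)
  Node 6: index 7 -> 7 (same)
  Node 7: index 6 -> 5 (moved)
Nodes that changed position: 1 3 5 7

Answer: 1 3 5 7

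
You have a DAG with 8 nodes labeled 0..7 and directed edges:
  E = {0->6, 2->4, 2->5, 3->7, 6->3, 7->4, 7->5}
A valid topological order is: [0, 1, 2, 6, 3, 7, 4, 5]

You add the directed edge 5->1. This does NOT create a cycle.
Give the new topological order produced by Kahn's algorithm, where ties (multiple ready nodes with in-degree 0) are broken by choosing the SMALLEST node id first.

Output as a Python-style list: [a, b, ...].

Old toposort: [0, 1, 2, 6, 3, 7, 4, 5]
Added edge: 5->1
Position of 5 (7) > position of 1 (1). Must reorder: 5 must now come before 1.
Run Kahn's algorithm (break ties by smallest node id):
  initial in-degrees: [0, 1, 0, 1, 2, 2, 1, 1]
  ready (indeg=0): [0, 2]
  pop 0: indeg[6]->0 | ready=[2, 6] | order so far=[0]
  pop 2: indeg[4]->1; indeg[5]->1 | ready=[6] | order so far=[0, 2]
  pop 6: indeg[3]->0 | ready=[3] | order so far=[0, 2, 6]
  pop 3: indeg[7]->0 | ready=[7] | order so far=[0, 2, 6, 3]
  pop 7: indeg[4]->0; indeg[5]->0 | ready=[4, 5] | order so far=[0, 2, 6, 3, 7]
  pop 4: no out-edges | ready=[5] | order so far=[0, 2, 6, 3, 7, 4]
  pop 5: indeg[1]->0 | ready=[1] | order so far=[0, 2, 6, 3, 7, 4, 5]
  pop 1: no out-edges | ready=[] | order so far=[0, 2, 6, 3, 7, 4, 5, 1]
  Result: [0, 2, 6, 3, 7, 4, 5, 1]

Answer: [0, 2, 6, 3, 7, 4, 5, 1]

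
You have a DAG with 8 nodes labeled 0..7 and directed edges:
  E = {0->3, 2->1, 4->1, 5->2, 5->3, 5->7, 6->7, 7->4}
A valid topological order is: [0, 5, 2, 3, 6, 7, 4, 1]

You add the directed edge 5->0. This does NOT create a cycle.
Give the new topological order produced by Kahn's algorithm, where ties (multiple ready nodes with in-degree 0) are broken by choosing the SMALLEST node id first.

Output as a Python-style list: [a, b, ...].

Old toposort: [0, 5, 2, 3, 6, 7, 4, 1]
Added edge: 5->0
Position of 5 (1) > position of 0 (0). Must reorder: 5 must now come before 0.
Run Kahn's algorithm (break ties by smallest node id):
  initial in-degrees: [1, 2, 1, 2, 1, 0, 0, 2]
  ready (indeg=0): [5, 6]
  pop 5: indeg[0]->0; indeg[2]->0; indeg[3]->1; indeg[7]->1 | ready=[0, 2, 6] | order so far=[5]
  pop 0: indeg[3]->0 | ready=[2, 3, 6] | order so far=[5, 0]
  pop 2: indeg[1]->1 | ready=[3, 6] | order so far=[5, 0, 2]
  pop 3: no out-edges | ready=[6] | order so far=[5, 0, 2, 3]
  pop 6: indeg[7]->0 | ready=[7] | order so far=[5, 0, 2, 3, 6]
  pop 7: indeg[4]->0 | ready=[4] | order so far=[5, 0, 2, 3, 6, 7]
  pop 4: indeg[1]->0 | ready=[1] | order so far=[5, 0, 2, 3, 6, 7, 4]
  pop 1: no out-edges | ready=[] | order so far=[5, 0, 2, 3, 6, 7, 4, 1]
  Result: [5, 0, 2, 3, 6, 7, 4, 1]

Answer: [5, 0, 2, 3, 6, 7, 4, 1]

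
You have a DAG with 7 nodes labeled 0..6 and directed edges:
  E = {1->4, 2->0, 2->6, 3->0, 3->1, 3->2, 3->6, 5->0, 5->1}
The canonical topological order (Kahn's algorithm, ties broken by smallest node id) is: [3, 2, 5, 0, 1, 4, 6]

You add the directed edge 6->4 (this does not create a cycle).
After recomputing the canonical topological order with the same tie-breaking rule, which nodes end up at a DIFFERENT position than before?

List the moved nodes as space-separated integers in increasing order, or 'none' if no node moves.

Answer: 4 6

Derivation:
Old toposort: [3, 2, 5, 0, 1, 4, 6]
Added edge 6->4
Recompute Kahn (smallest-id tiebreak):
  initial in-degrees: [3, 2, 1, 0, 2, 0, 2]
  ready (indeg=0): [3, 5]
  pop 3: indeg[0]->2; indeg[1]->1; indeg[2]->0; indeg[6]->1 | ready=[2, 5] | order so far=[3]
  pop 2: indeg[0]->1; indeg[6]->0 | ready=[5, 6] | order so far=[3, 2]
  pop 5: indeg[0]->0; indeg[1]->0 | ready=[0, 1, 6] | order so far=[3, 2, 5]
  pop 0: no out-edges | ready=[1, 6] | order so far=[3, 2, 5, 0]
  pop 1: indeg[4]->1 | ready=[6] | order so far=[3, 2, 5, 0, 1]
  pop 6: indeg[4]->0 | ready=[4] | order so far=[3, 2, 5, 0, 1, 6]
  pop 4: no out-edges | ready=[] | order so far=[3, 2, 5, 0, 1, 6, 4]
New canonical toposort: [3, 2, 5, 0, 1, 6, 4]
Compare positions:
  Node 0: index 3 -> 3 (same)
  Node 1: index 4 -> 4 (same)
  Node 2: index 1 -> 1 (same)
  Node 3: index 0 -> 0 (same)
  Node 4: index 5 -> 6 (moved)
  Node 5: index 2 -> 2 (same)
  Node 6: index 6 -> 5 (moved)
Nodes that changed position: 4 6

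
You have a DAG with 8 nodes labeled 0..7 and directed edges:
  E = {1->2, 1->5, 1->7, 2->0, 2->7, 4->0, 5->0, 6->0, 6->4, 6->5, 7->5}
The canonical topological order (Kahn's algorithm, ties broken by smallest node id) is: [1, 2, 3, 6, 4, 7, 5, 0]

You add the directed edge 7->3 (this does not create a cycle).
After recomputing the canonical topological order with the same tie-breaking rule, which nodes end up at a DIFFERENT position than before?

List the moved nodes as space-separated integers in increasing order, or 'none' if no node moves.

Answer: 3 4 6 7

Derivation:
Old toposort: [1, 2, 3, 6, 4, 7, 5, 0]
Added edge 7->3
Recompute Kahn (smallest-id tiebreak):
  initial in-degrees: [4, 0, 1, 1, 1, 3, 0, 2]
  ready (indeg=0): [1, 6]
  pop 1: indeg[2]->0; indeg[5]->2; indeg[7]->1 | ready=[2, 6] | order so far=[1]
  pop 2: indeg[0]->3; indeg[7]->0 | ready=[6, 7] | order so far=[1, 2]
  pop 6: indeg[0]->2; indeg[4]->0; indeg[5]->1 | ready=[4, 7] | order so far=[1, 2, 6]
  pop 4: indeg[0]->1 | ready=[7] | order so far=[1, 2, 6, 4]
  pop 7: indeg[3]->0; indeg[5]->0 | ready=[3, 5] | order so far=[1, 2, 6, 4, 7]
  pop 3: no out-edges | ready=[5] | order so far=[1, 2, 6, 4, 7, 3]
  pop 5: indeg[0]->0 | ready=[0] | order so far=[1, 2, 6, 4, 7, 3, 5]
  pop 0: no out-edges | ready=[] | order so far=[1, 2, 6, 4, 7, 3, 5, 0]
New canonical toposort: [1, 2, 6, 4, 7, 3, 5, 0]
Compare positions:
  Node 0: index 7 -> 7 (same)
  Node 1: index 0 -> 0 (same)
  Node 2: index 1 -> 1 (same)
  Node 3: index 2 -> 5 (moved)
  Node 4: index 4 -> 3 (moved)
  Node 5: index 6 -> 6 (same)
  Node 6: index 3 -> 2 (moved)
  Node 7: index 5 -> 4 (moved)
Nodes that changed position: 3 4 6 7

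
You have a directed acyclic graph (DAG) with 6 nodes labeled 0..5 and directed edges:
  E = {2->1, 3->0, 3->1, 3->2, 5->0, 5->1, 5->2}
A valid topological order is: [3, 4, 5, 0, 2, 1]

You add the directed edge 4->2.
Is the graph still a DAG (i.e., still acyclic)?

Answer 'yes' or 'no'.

Answer: yes

Derivation:
Given toposort: [3, 4, 5, 0, 2, 1]
Position of 4: index 1; position of 2: index 4
New edge 4->2: forward
Forward edge: respects the existing order. Still a DAG, same toposort still valid.
Still a DAG? yes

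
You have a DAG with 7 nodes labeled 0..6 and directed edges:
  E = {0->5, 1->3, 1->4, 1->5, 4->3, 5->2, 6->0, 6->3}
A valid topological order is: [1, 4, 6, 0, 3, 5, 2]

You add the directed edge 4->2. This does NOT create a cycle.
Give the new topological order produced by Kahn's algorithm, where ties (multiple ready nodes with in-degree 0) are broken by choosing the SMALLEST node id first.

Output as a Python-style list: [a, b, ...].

Old toposort: [1, 4, 6, 0, 3, 5, 2]
Added edge: 4->2
Position of 4 (1) < position of 2 (6). Old order still valid.
Run Kahn's algorithm (break ties by smallest node id):
  initial in-degrees: [1, 0, 2, 3, 1, 2, 0]
  ready (indeg=0): [1, 6]
  pop 1: indeg[3]->2; indeg[4]->0; indeg[5]->1 | ready=[4, 6] | order so far=[1]
  pop 4: indeg[2]->1; indeg[3]->1 | ready=[6] | order so far=[1, 4]
  pop 6: indeg[0]->0; indeg[3]->0 | ready=[0, 3] | order so far=[1, 4, 6]
  pop 0: indeg[5]->0 | ready=[3, 5] | order so far=[1, 4, 6, 0]
  pop 3: no out-edges | ready=[5] | order so far=[1, 4, 6, 0, 3]
  pop 5: indeg[2]->0 | ready=[2] | order so far=[1, 4, 6, 0, 3, 5]
  pop 2: no out-edges | ready=[] | order so far=[1, 4, 6, 0, 3, 5, 2]
  Result: [1, 4, 6, 0, 3, 5, 2]

Answer: [1, 4, 6, 0, 3, 5, 2]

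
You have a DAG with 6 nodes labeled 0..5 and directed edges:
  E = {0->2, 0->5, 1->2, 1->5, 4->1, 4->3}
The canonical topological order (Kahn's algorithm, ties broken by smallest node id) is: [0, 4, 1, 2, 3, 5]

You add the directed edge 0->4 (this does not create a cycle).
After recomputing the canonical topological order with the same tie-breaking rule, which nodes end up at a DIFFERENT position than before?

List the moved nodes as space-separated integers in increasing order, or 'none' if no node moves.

Answer: none

Derivation:
Old toposort: [0, 4, 1, 2, 3, 5]
Added edge 0->4
Recompute Kahn (smallest-id tiebreak):
  initial in-degrees: [0, 1, 2, 1, 1, 2]
  ready (indeg=0): [0]
  pop 0: indeg[2]->1; indeg[4]->0; indeg[5]->1 | ready=[4] | order so far=[0]
  pop 4: indeg[1]->0; indeg[3]->0 | ready=[1, 3] | order so far=[0, 4]
  pop 1: indeg[2]->0; indeg[5]->0 | ready=[2, 3, 5] | order so far=[0, 4, 1]
  pop 2: no out-edges | ready=[3, 5] | order so far=[0, 4, 1, 2]
  pop 3: no out-edges | ready=[5] | order so far=[0, 4, 1, 2, 3]
  pop 5: no out-edges | ready=[] | order so far=[0, 4, 1, 2, 3, 5]
New canonical toposort: [0, 4, 1, 2, 3, 5]
Compare positions:
  Node 0: index 0 -> 0 (same)
  Node 1: index 2 -> 2 (same)
  Node 2: index 3 -> 3 (same)
  Node 3: index 4 -> 4 (same)
  Node 4: index 1 -> 1 (same)
  Node 5: index 5 -> 5 (same)
Nodes that changed position: none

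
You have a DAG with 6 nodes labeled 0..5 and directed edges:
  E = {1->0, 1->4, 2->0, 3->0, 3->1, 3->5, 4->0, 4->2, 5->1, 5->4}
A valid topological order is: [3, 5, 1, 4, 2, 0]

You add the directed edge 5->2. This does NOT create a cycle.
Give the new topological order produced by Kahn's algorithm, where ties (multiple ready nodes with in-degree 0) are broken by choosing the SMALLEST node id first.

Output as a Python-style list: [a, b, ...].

Old toposort: [3, 5, 1, 4, 2, 0]
Added edge: 5->2
Position of 5 (1) < position of 2 (4). Old order still valid.
Run Kahn's algorithm (break ties by smallest node id):
  initial in-degrees: [4, 2, 2, 0, 2, 1]
  ready (indeg=0): [3]
  pop 3: indeg[0]->3; indeg[1]->1; indeg[5]->0 | ready=[5] | order so far=[3]
  pop 5: indeg[1]->0; indeg[2]->1; indeg[4]->1 | ready=[1] | order so far=[3, 5]
  pop 1: indeg[0]->2; indeg[4]->0 | ready=[4] | order so far=[3, 5, 1]
  pop 4: indeg[0]->1; indeg[2]->0 | ready=[2] | order so far=[3, 5, 1, 4]
  pop 2: indeg[0]->0 | ready=[0] | order so far=[3, 5, 1, 4, 2]
  pop 0: no out-edges | ready=[] | order so far=[3, 5, 1, 4, 2, 0]
  Result: [3, 5, 1, 4, 2, 0]

Answer: [3, 5, 1, 4, 2, 0]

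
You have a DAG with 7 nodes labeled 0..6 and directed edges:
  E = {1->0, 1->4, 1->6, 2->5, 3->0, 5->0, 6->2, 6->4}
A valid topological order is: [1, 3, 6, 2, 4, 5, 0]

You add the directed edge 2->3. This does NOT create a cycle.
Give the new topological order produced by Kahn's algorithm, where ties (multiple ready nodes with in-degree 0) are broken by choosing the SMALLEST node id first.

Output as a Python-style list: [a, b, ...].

Answer: [1, 6, 2, 3, 4, 5, 0]

Derivation:
Old toposort: [1, 3, 6, 2, 4, 5, 0]
Added edge: 2->3
Position of 2 (3) > position of 3 (1). Must reorder: 2 must now come before 3.
Run Kahn's algorithm (break ties by smallest node id):
  initial in-degrees: [3, 0, 1, 1, 2, 1, 1]
  ready (indeg=0): [1]
  pop 1: indeg[0]->2; indeg[4]->1; indeg[6]->0 | ready=[6] | order so far=[1]
  pop 6: indeg[2]->0; indeg[4]->0 | ready=[2, 4] | order so far=[1, 6]
  pop 2: indeg[3]->0; indeg[5]->0 | ready=[3, 4, 5] | order so far=[1, 6, 2]
  pop 3: indeg[0]->1 | ready=[4, 5] | order so far=[1, 6, 2, 3]
  pop 4: no out-edges | ready=[5] | order so far=[1, 6, 2, 3, 4]
  pop 5: indeg[0]->0 | ready=[0] | order so far=[1, 6, 2, 3, 4, 5]
  pop 0: no out-edges | ready=[] | order so far=[1, 6, 2, 3, 4, 5, 0]
  Result: [1, 6, 2, 3, 4, 5, 0]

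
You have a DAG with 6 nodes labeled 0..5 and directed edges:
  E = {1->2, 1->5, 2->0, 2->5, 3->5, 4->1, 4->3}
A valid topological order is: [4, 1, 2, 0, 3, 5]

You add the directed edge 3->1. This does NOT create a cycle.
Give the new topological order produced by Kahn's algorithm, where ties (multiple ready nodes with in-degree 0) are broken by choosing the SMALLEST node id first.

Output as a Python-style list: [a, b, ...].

Answer: [4, 3, 1, 2, 0, 5]

Derivation:
Old toposort: [4, 1, 2, 0, 3, 5]
Added edge: 3->1
Position of 3 (4) > position of 1 (1). Must reorder: 3 must now come before 1.
Run Kahn's algorithm (break ties by smallest node id):
  initial in-degrees: [1, 2, 1, 1, 0, 3]
  ready (indeg=0): [4]
  pop 4: indeg[1]->1; indeg[3]->0 | ready=[3] | order so far=[4]
  pop 3: indeg[1]->0; indeg[5]->2 | ready=[1] | order so far=[4, 3]
  pop 1: indeg[2]->0; indeg[5]->1 | ready=[2] | order so far=[4, 3, 1]
  pop 2: indeg[0]->0; indeg[5]->0 | ready=[0, 5] | order so far=[4, 3, 1, 2]
  pop 0: no out-edges | ready=[5] | order so far=[4, 3, 1, 2, 0]
  pop 5: no out-edges | ready=[] | order so far=[4, 3, 1, 2, 0, 5]
  Result: [4, 3, 1, 2, 0, 5]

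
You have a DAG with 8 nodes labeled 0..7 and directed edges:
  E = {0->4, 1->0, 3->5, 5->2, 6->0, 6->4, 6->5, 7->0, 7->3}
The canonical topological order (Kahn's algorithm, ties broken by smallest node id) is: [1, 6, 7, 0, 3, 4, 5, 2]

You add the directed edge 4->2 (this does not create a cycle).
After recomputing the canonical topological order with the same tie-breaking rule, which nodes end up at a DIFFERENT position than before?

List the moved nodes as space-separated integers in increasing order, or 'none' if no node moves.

Old toposort: [1, 6, 7, 0, 3, 4, 5, 2]
Added edge 4->2
Recompute Kahn (smallest-id tiebreak):
  initial in-degrees: [3, 0, 2, 1, 2, 2, 0, 0]
  ready (indeg=0): [1, 6, 7]
  pop 1: indeg[0]->2 | ready=[6, 7] | order so far=[1]
  pop 6: indeg[0]->1; indeg[4]->1; indeg[5]->1 | ready=[7] | order so far=[1, 6]
  pop 7: indeg[0]->0; indeg[3]->0 | ready=[0, 3] | order so far=[1, 6, 7]
  pop 0: indeg[4]->0 | ready=[3, 4] | order so far=[1, 6, 7, 0]
  pop 3: indeg[5]->0 | ready=[4, 5] | order so far=[1, 6, 7, 0, 3]
  pop 4: indeg[2]->1 | ready=[5] | order so far=[1, 6, 7, 0, 3, 4]
  pop 5: indeg[2]->0 | ready=[2] | order so far=[1, 6, 7, 0, 3, 4, 5]
  pop 2: no out-edges | ready=[] | order so far=[1, 6, 7, 0, 3, 4, 5, 2]
New canonical toposort: [1, 6, 7, 0, 3, 4, 5, 2]
Compare positions:
  Node 0: index 3 -> 3 (same)
  Node 1: index 0 -> 0 (same)
  Node 2: index 7 -> 7 (same)
  Node 3: index 4 -> 4 (same)
  Node 4: index 5 -> 5 (same)
  Node 5: index 6 -> 6 (same)
  Node 6: index 1 -> 1 (same)
  Node 7: index 2 -> 2 (same)
Nodes that changed position: none

Answer: none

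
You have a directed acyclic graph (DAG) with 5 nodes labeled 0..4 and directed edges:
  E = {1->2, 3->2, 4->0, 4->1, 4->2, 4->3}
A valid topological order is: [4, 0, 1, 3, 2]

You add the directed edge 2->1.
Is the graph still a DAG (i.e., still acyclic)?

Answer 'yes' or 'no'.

Answer: no

Derivation:
Given toposort: [4, 0, 1, 3, 2]
Position of 2: index 4; position of 1: index 2
New edge 2->1: backward (u after v in old order)
Backward edge: old toposort is now invalid. Check if this creates a cycle.
Does 1 already reach 2? Reachable from 1: [1, 2]. YES -> cycle!
Still a DAG? no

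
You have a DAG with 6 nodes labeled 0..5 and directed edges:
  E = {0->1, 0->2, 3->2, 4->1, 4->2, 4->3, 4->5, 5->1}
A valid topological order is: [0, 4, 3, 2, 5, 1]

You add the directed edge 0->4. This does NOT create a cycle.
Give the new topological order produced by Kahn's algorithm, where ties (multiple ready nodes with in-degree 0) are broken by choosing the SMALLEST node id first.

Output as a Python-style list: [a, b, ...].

Answer: [0, 4, 3, 2, 5, 1]

Derivation:
Old toposort: [0, 4, 3, 2, 5, 1]
Added edge: 0->4
Position of 0 (0) < position of 4 (1). Old order still valid.
Run Kahn's algorithm (break ties by smallest node id):
  initial in-degrees: [0, 3, 3, 1, 1, 1]
  ready (indeg=0): [0]
  pop 0: indeg[1]->2; indeg[2]->2; indeg[4]->0 | ready=[4] | order so far=[0]
  pop 4: indeg[1]->1; indeg[2]->1; indeg[3]->0; indeg[5]->0 | ready=[3, 5] | order so far=[0, 4]
  pop 3: indeg[2]->0 | ready=[2, 5] | order so far=[0, 4, 3]
  pop 2: no out-edges | ready=[5] | order so far=[0, 4, 3, 2]
  pop 5: indeg[1]->0 | ready=[1] | order so far=[0, 4, 3, 2, 5]
  pop 1: no out-edges | ready=[] | order so far=[0, 4, 3, 2, 5, 1]
  Result: [0, 4, 3, 2, 5, 1]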